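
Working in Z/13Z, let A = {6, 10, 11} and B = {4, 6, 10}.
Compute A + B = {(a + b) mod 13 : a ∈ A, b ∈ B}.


Work in Z/13Z: reduce every sum a + b modulo 13.
Enumerate all 9 pairs:
a = 6: 6+4=10, 6+6=12, 6+10=3
a = 10: 10+4=1, 10+6=3, 10+10=7
a = 11: 11+4=2, 11+6=4, 11+10=8
Distinct residues collected: {1, 2, 3, 4, 7, 8, 10, 12}
|A + B| = 8 (out of 13 total residues).

A + B = {1, 2, 3, 4, 7, 8, 10, 12}


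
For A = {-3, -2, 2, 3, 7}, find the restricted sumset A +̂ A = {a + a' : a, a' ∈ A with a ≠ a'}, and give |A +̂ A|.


Restricted sumset: A +̂ A = {a + a' : a ∈ A, a' ∈ A, a ≠ a'}.
Equivalently, take A + A and drop any sum 2a that is achievable ONLY as a + a for a ∈ A (i.e. sums representable only with equal summands).
Enumerate pairs (a, a') with a < a' (symmetric, so each unordered pair gives one sum; this covers all a ≠ a'):
  -3 + -2 = -5
  -3 + 2 = -1
  -3 + 3 = 0
  -3 + 7 = 4
  -2 + 2 = 0
  -2 + 3 = 1
  -2 + 7 = 5
  2 + 3 = 5
  2 + 7 = 9
  3 + 7 = 10
Collected distinct sums: {-5, -1, 0, 1, 4, 5, 9, 10}
|A +̂ A| = 8
(Reference bound: |A +̂ A| ≥ 2|A| - 3 for |A| ≥ 2, with |A| = 5 giving ≥ 7.)

|A +̂ A| = 8


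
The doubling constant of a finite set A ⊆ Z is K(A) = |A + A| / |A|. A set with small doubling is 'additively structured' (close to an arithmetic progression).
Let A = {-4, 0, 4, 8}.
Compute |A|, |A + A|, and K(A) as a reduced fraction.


|A| = 4.
Compute A + A by enumerating all 16 pairs.
A + A = {-8, -4, 0, 4, 8, 12, 16}, so |A + A| = 7.
K = |A + A| / |A| = 7/4 (already in lowest terms) ≈ 1.7500.
Reference: AP of size 4 gives K = 7/4 ≈ 1.7500; a fully generic set of size 4 gives K ≈ 2.5000.

|A| = 4, |A + A| = 7, K = 7/4.


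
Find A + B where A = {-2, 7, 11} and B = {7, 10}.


A + B = {a + b : a ∈ A, b ∈ B}.
Enumerate all |A|·|B| = 3·2 = 6 pairs (a, b) and collect distinct sums.
a = -2: -2+7=5, -2+10=8
a = 7: 7+7=14, 7+10=17
a = 11: 11+7=18, 11+10=21
Collecting distinct sums: A + B = {5, 8, 14, 17, 18, 21}
|A + B| = 6

A + B = {5, 8, 14, 17, 18, 21}


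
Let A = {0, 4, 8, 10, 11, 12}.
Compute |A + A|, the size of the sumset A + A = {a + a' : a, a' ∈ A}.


A + A = {a + a' : a, a' ∈ A}; |A| = 6.
General bounds: 2|A| - 1 ≤ |A + A| ≤ |A|(|A|+1)/2, i.e. 11 ≤ |A + A| ≤ 21.
Lower bound 2|A|-1 is attained iff A is an arithmetic progression.
Enumerate sums a + a' for a ≤ a' (symmetric, so this suffices):
a = 0: 0+0=0, 0+4=4, 0+8=8, 0+10=10, 0+11=11, 0+12=12
a = 4: 4+4=8, 4+8=12, 4+10=14, 4+11=15, 4+12=16
a = 8: 8+8=16, 8+10=18, 8+11=19, 8+12=20
a = 10: 10+10=20, 10+11=21, 10+12=22
a = 11: 11+11=22, 11+12=23
a = 12: 12+12=24
Distinct sums: {0, 4, 8, 10, 11, 12, 14, 15, 16, 18, 19, 20, 21, 22, 23, 24}
|A + A| = 16

|A + A| = 16


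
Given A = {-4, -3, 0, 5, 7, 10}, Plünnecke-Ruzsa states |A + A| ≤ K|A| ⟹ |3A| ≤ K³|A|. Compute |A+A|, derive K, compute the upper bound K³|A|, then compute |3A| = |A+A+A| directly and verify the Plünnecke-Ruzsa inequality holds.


|A| = 6.
Step 1: Compute A + A by enumerating all 36 pairs.
A + A = {-8, -7, -6, -4, -3, 0, 1, 2, 3, 4, 5, 6, 7, 10, 12, 14, 15, 17, 20}, so |A + A| = 19.
Step 2: Doubling constant K = |A + A|/|A| = 19/6 = 19/6 ≈ 3.1667.
Step 3: Plünnecke-Ruzsa gives |3A| ≤ K³·|A| = (3.1667)³ · 6 ≈ 190.5278.
Step 4: Compute 3A = A + A + A directly by enumerating all triples (a,b,c) ∈ A³; |3A| = 37.
Step 5: Check 37 ≤ 190.5278? Yes ✓.

K = 19/6, Plünnecke-Ruzsa bound K³|A| ≈ 190.5278, |3A| = 37, inequality holds.


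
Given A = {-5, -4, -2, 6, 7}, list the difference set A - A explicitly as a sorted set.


A - A = {a - a' : a, a' ∈ A}.
Compute a - a' for each ordered pair (a, a'):
a = -5: -5--5=0, -5--4=-1, -5--2=-3, -5-6=-11, -5-7=-12
a = -4: -4--5=1, -4--4=0, -4--2=-2, -4-6=-10, -4-7=-11
a = -2: -2--5=3, -2--4=2, -2--2=0, -2-6=-8, -2-7=-9
a = 6: 6--5=11, 6--4=10, 6--2=8, 6-6=0, 6-7=-1
a = 7: 7--5=12, 7--4=11, 7--2=9, 7-6=1, 7-7=0
Collecting distinct values (and noting 0 appears from a-a):
A - A = {-12, -11, -10, -9, -8, -3, -2, -1, 0, 1, 2, 3, 8, 9, 10, 11, 12}
|A - A| = 17

A - A = {-12, -11, -10, -9, -8, -3, -2, -1, 0, 1, 2, 3, 8, 9, 10, 11, 12}


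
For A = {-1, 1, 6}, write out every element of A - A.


A - A = {a - a' : a, a' ∈ A}.
Compute a - a' for each ordered pair (a, a'):
a = -1: -1--1=0, -1-1=-2, -1-6=-7
a = 1: 1--1=2, 1-1=0, 1-6=-5
a = 6: 6--1=7, 6-1=5, 6-6=0
Collecting distinct values (and noting 0 appears from a-a):
A - A = {-7, -5, -2, 0, 2, 5, 7}
|A - A| = 7

A - A = {-7, -5, -2, 0, 2, 5, 7}


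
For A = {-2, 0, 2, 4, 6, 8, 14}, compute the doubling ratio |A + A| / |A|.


|A| = 7.
Compute A + A by enumerating all 49 pairs.
A + A = {-4, -2, 0, 2, 4, 6, 8, 10, 12, 14, 16, 18, 20, 22, 28}, so |A + A| = 15.
K = |A + A| / |A| = 15/7 (already in lowest terms) ≈ 2.1429.
Reference: AP of size 7 gives K = 13/7 ≈ 1.8571; a fully generic set of size 7 gives K ≈ 4.0000.

|A| = 7, |A + A| = 15, K = 15/7.


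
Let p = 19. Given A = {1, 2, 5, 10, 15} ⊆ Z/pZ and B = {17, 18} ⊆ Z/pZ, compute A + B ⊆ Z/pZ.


Work in Z/19Z: reduce every sum a + b modulo 19.
Enumerate all 10 pairs:
a = 1: 1+17=18, 1+18=0
a = 2: 2+17=0, 2+18=1
a = 5: 5+17=3, 5+18=4
a = 10: 10+17=8, 10+18=9
a = 15: 15+17=13, 15+18=14
Distinct residues collected: {0, 1, 3, 4, 8, 9, 13, 14, 18}
|A + B| = 9 (out of 19 total residues).

A + B = {0, 1, 3, 4, 8, 9, 13, 14, 18}


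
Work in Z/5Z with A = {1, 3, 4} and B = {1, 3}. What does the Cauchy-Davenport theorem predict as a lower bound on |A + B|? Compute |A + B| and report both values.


Cauchy-Davenport: |A + B| ≥ min(p, |A| + |B| - 1) for A, B nonempty in Z/pZ.
|A| = 3, |B| = 2, p = 5.
CD lower bound = min(5, 3 + 2 - 1) = min(5, 4) = 4.
Compute A + B mod 5 directly:
a = 1: 1+1=2, 1+3=4
a = 3: 3+1=4, 3+3=1
a = 4: 4+1=0, 4+3=2
A + B = {0, 1, 2, 4}, so |A + B| = 4.
Verify: 4 ≥ 4? Yes ✓.

CD lower bound = 4, actual |A + B| = 4.


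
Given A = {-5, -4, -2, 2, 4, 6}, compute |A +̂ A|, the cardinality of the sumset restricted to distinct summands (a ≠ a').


Restricted sumset: A +̂ A = {a + a' : a ∈ A, a' ∈ A, a ≠ a'}.
Equivalently, take A + A and drop any sum 2a that is achievable ONLY as a + a for a ∈ A (i.e. sums representable only with equal summands).
Enumerate pairs (a, a') with a < a' (symmetric, so each unordered pair gives one sum; this covers all a ≠ a'):
  -5 + -4 = -9
  -5 + -2 = -7
  -5 + 2 = -3
  -5 + 4 = -1
  -5 + 6 = 1
  -4 + -2 = -6
  -4 + 2 = -2
  -4 + 4 = 0
  -4 + 6 = 2
  -2 + 2 = 0
  -2 + 4 = 2
  -2 + 6 = 4
  2 + 4 = 6
  2 + 6 = 8
  4 + 6 = 10
Collected distinct sums: {-9, -7, -6, -3, -2, -1, 0, 1, 2, 4, 6, 8, 10}
|A +̂ A| = 13
(Reference bound: |A +̂ A| ≥ 2|A| - 3 for |A| ≥ 2, with |A| = 6 giving ≥ 9.)

|A +̂ A| = 13


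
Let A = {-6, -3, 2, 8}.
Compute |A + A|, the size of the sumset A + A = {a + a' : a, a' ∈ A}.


A + A = {a + a' : a, a' ∈ A}; |A| = 4.
General bounds: 2|A| - 1 ≤ |A + A| ≤ |A|(|A|+1)/2, i.e. 7 ≤ |A + A| ≤ 10.
Lower bound 2|A|-1 is attained iff A is an arithmetic progression.
Enumerate sums a + a' for a ≤ a' (symmetric, so this suffices):
a = -6: -6+-6=-12, -6+-3=-9, -6+2=-4, -6+8=2
a = -3: -3+-3=-6, -3+2=-1, -3+8=5
a = 2: 2+2=4, 2+8=10
a = 8: 8+8=16
Distinct sums: {-12, -9, -6, -4, -1, 2, 4, 5, 10, 16}
|A + A| = 10

|A + A| = 10


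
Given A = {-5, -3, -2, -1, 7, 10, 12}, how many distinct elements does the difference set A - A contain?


A - A = {a - a' : a, a' ∈ A}; |A| = 7.
Bounds: 2|A|-1 ≤ |A - A| ≤ |A|² - |A| + 1, i.e. 13 ≤ |A - A| ≤ 43.
Note: 0 ∈ A - A always (from a - a). The set is symmetric: if d ∈ A - A then -d ∈ A - A.
Enumerate nonzero differences d = a - a' with a > a' (then include -d):
Positive differences: {1, 2, 3, 4, 5, 8, 9, 10, 11, 12, 13, 14, 15, 17}
Full difference set: {0} ∪ (positive diffs) ∪ (negative diffs).
|A - A| = 1 + 2·14 = 29 (matches direct enumeration: 29).

|A - A| = 29


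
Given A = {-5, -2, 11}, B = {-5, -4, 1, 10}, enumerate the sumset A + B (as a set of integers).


A + B = {a + b : a ∈ A, b ∈ B}.
Enumerate all |A|·|B| = 3·4 = 12 pairs (a, b) and collect distinct sums.
a = -5: -5+-5=-10, -5+-4=-9, -5+1=-4, -5+10=5
a = -2: -2+-5=-7, -2+-4=-6, -2+1=-1, -2+10=8
a = 11: 11+-5=6, 11+-4=7, 11+1=12, 11+10=21
Collecting distinct sums: A + B = {-10, -9, -7, -6, -4, -1, 5, 6, 7, 8, 12, 21}
|A + B| = 12

A + B = {-10, -9, -7, -6, -4, -1, 5, 6, 7, 8, 12, 21}


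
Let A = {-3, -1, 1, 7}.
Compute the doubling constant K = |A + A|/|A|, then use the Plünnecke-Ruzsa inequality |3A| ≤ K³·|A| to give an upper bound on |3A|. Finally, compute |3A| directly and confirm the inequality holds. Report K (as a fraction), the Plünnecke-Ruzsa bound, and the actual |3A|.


|A| = 4.
Step 1: Compute A + A by enumerating all 16 pairs.
A + A = {-6, -4, -2, 0, 2, 4, 6, 8, 14}, so |A + A| = 9.
Step 2: Doubling constant K = |A + A|/|A| = 9/4 = 9/4 ≈ 2.2500.
Step 3: Plünnecke-Ruzsa gives |3A| ≤ K³·|A| = (2.2500)³ · 4 ≈ 45.5625.
Step 4: Compute 3A = A + A + A directly by enumerating all triples (a,b,c) ∈ A³; |3A| = 14.
Step 5: Check 14 ≤ 45.5625? Yes ✓.

K = 9/4, Plünnecke-Ruzsa bound K³|A| ≈ 45.5625, |3A| = 14, inequality holds.


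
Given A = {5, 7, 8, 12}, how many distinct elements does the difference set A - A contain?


A - A = {a - a' : a, a' ∈ A}; |A| = 4.
Bounds: 2|A|-1 ≤ |A - A| ≤ |A|² - |A| + 1, i.e. 7 ≤ |A - A| ≤ 13.
Note: 0 ∈ A - A always (from a - a). The set is symmetric: if d ∈ A - A then -d ∈ A - A.
Enumerate nonzero differences d = a - a' with a > a' (then include -d):
Positive differences: {1, 2, 3, 4, 5, 7}
Full difference set: {0} ∪ (positive diffs) ∪ (negative diffs).
|A - A| = 1 + 2·6 = 13 (matches direct enumeration: 13).

|A - A| = 13


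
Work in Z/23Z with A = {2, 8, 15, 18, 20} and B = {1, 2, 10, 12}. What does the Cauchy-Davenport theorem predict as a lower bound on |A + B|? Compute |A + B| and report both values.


Cauchy-Davenport: |A + B| ≥ min(p, |A| + |B| - 1) for A, B nonempty in Z/pZ.
|A| = 5, |B| = 4, p = 23.
CD lower bound = min(23, 5 + 4 - 1) = min(23, 8) = 8.
Compute A + B mod 23 directly:
a = 2: 2+1=3, 2+2=4, 2+10=12, 2+12=14
a = 8: 8+1=9, 8+2=10, 8+10=18, 8+12=20
a = 15: 15+1=16, 15+2=17, 15+10=2, 15+12=4
a = 18: 18+1=19, 18+2=20, 18+10=5, 18+12=7
a = 20: 20+1=21, 20+2=22, 20+10=7, 20+12=9
A + B = {2, 3, 4, 5, 7, 9, 10, 12, 14, 16, 17, 18, 19, 20, 21, 22}, so |A + B| = 16.
Verify: 16 ≥ 8? Yes ✓.

CD lower bound = 8, actual |A + B| = 16.


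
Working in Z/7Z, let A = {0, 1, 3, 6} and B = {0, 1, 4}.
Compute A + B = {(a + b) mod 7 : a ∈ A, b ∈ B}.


Work in Z/7Z: reduce every sum a + b modulo 7.
Enumerate all 12 pairs:
a = 0: 0+0=0, 0+1=1, 0+4=4
a = 1: 1+0=1, 1+1=2, 1+4=5
a = 3: 3+0=3, 3+1=4, 3+4=0
a = 6: 6+0=6, 6+1=0, 6+4=3
Distinct residues collected: {0, 1, 2, 3, 4, 5, 6}
|A + B| = 7 (out of 7 total residues).

A + B = {0, 1, 2, 3, 4, 5, 6}


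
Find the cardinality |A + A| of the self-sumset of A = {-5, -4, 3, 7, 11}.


A + A = {a + a' : a, a' ∈ A}; |A| = 5.
General bounds: 2|A| - 1 ≤ |A + A| ≤ |A|(|A|+1)/2, i.e. 9 ≤ |A + A| ≤ 15.
Lower bound 2|A|-1 is attained iff A is an arithmetic progression.
Enumerate sums a + a' for a ≤ a' (symmetric, so this suffices):
a = -5: -5+-5=-10, -5+-4=-9, -5+3=-2, -5+7=2, -5+11=6
a = -4: -4+-4=-8, -4+3=-1, -4+7=3, -4+11=7
a = 3: 3+3=6, 3+7=10, 3+11=14
a = 7: 7+7=14, 7+11=18
a = 11: 11+11=22
Distinct sums: {-10, -9, -8, -2, -1, 2, 3, 6, 7, 10, 14, 18, 22}
|A + A| = 13

|A + A| = 13


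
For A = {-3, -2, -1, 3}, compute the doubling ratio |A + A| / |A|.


|A| = 4.
Compute A + A by enumerating all 16 pairs.
A + A = {-6, -5, -4, -3, -2, 0, 1, 2, 6}, so |A + A| = 9.
K = |A + A| / |A| = 9/4 (already in lowest terms) ≈ 2.2500.
Reference: AP of size 4 gives K = 7/4 ≈ 1.7500; a fully generic set of size 4 gives K ≈ 2.5000.

|A| = 4, |A + A| = 9, K = 9/4.


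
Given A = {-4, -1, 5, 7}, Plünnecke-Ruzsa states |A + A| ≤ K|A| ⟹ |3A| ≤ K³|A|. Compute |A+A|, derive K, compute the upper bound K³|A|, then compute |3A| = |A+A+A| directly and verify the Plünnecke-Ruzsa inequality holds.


|A| = 4.
Step 1: Compute A + A by enumerating all 16 pairs.
A + A = {-8, -5, -2, 1, 3, 4, 6, 10, 12, 14}, so |A + A| = 10.
Step 2: Doubling constant K = |A + A|/|A| = 10/4 = 10/4 ≈ 2.5000.
Step 3: Plünnecke-Ruzsa gives |3A| ≤ K³·|A| = (2.5000)³ · 4 ≈ 62.5000.
Step 4: Compute 3A = A + A + A directly by enumerating all triples (a,b,c) ∈ A³; |3A| = 19.
Step 5: Check 19 ≤ 62.5000? Yes ✓.

K = 10/4, Plünnecke-Ruzsa bound K³|A| ≈ 62.5000, |3A| = 19, inequality holds.


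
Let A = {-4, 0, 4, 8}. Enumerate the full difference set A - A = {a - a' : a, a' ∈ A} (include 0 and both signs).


A - A = {a - a' : a, a' ∈ A}.
Compute a - a' for each ordered pair (a, a'):
a = -4: -4--4=0, -4-0=-4, -4-4=-8, -4-8=-12
a = 0: 0--4=4, 0-0=0, 0-4=-4, 0-8=-8
a = 4: 4--4=8, 4-0=4, 4-4=0, 4-8=-4
a = 8: 8--4=12, 8-0=8, 8-4=4, 8-8=0
Collecting distinct values (and noting 0 appears from a-a):
A - A = {-12, -8, -4, 0, 4, 8, 12}
|A - A| = 7

A - A = {-12, -8, -4, 0, 4, 8, 12}


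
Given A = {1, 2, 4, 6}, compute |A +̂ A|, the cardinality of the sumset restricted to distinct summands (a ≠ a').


Restricted sumset: A +̂ A = {a + a' : a ∈ A, a' ∈ A, a ≠ a'}.
Equivalently, take A + A and drop any sum 2a that is achievable ONLY as a + a for a ∈ A (i.e. sums representable only with equal summands).
Enumerate pairs (a, a') with a < a' (symmetric, so each unordered pair gives one sum; this covers all a ≠ a'):
  1 + 2 = 3
  1 + 4 = 5
  1 + 6 = 7
  2 + 4 = 6
  2 + 6 = 8
  4 + 6 = 10
Collected distinct sums: {3, 5, 6, 7, 8, 10}
|A +̂ A| = 6
(Reference bound: |A +̂ A| ≥ 2|A| - 3 for |A| ≥ 2, with |A| = 4 giving ≥ 5.)

|A +̂ A| = 6


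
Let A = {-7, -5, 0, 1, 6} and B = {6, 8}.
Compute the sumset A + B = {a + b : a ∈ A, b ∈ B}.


A + B = {a + b : a ∈ A, b ∈ B}.
Enumerate all |A|·|B| = 5·2 = 10 pairs (a, b) and collect distinct sums.
a = -7: -7+6=-1, -7+8=1
a = -5: -5+6=1, -5+8=3
a = 0: 0+6=6, 0+8=8
a = 1: 1+6=7, 1+8=9
a = 6: 6+6=12, 6+8=14
Collecting distinct sums: A + B = {-1, 1, 3, 6, 7, 8, 9, 12, 14}
|A + B| = 9

A + B = {-1, 1, 3, 6, 7, 8, 9, 12, 14}


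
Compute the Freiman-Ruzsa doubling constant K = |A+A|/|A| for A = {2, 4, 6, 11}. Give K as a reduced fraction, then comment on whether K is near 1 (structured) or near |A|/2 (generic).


|A| = 4.
Compute A + A by enumerating all 16 pairs.
A + A = {4, 6, 8, 10, 12, 13, 15, 17, 22}, so |A + A| = 9.
K = |A + A| / |A| = 9/4 (already in lowest terms) ≈ 2.2500.
Reference: AP of size 4 gives K = 7/4 ≈ 1.7500; a fully generic set of size 4 gives K ≈ 2.5000.

|A| = 4, |A + A| = 9, K = 9/4.


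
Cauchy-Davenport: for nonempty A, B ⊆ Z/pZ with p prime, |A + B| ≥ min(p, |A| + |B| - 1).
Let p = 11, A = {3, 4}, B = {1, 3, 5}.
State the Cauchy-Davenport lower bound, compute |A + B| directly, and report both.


Cauchy-Davenport: |A + B| ≥ min(p, |A| + |B| - 1) for A, B nonempty in Z/pZ.
|A| = 2, |B| = 3, p = 11.
CD lower bound = min(11, 2 + 3 - 1) = min(11, 4) = 4.
Compute A + B mod 11 directly:
a = 3: 3+1=4, 3+3=6, 3+5=8
a = 4: 4+1=5, 4+3=7, 4+5=9
A + B = {4, 5, 6, 7, 8, 9}, so |A + B| = 6.
Verify: 6 ≥ 4? Yes ✓.

CD lower bound = 4, actual |A + B| = 6.


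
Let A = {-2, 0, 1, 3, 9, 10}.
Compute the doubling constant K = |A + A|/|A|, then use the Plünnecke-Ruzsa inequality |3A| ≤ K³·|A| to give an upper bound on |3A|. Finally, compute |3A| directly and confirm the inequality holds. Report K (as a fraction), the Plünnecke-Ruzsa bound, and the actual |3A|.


|A| = 6.
Step 1: Compute A + A by enumerating all 36 pairs.
A + A = {-4, -2, -1, 0, 1, 2, 3, 4, 6, 7, 8, 9, 10, 11, 12, 13, 18, 19, 20}, so |A + A| = 19.
Step 2: Doubling constant K = |A + A|/|A| = 19/6 = 19/6 ≈ 3.1667.
Step 3: Plünnecke-Ruzsa gives |3A| ≤ K³·|A| = (3.1667)³ · 6 ≈ 190.5278.
Step 4: Compute 3A = A + A + A directly by enumerating all triples (a,b,c) ∈ A³; |3A| = 33.
Step 5: Check 33 ≤ 190.5278? Yes ✓.

K = 19/6, Plünnecke-Ruzsa bound K³|A| ≈ 190.5278, |3A| = 33, inequality holds.


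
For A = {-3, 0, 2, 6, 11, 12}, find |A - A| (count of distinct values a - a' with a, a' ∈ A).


A - A = {a - a' : a, a' ∈ A}; |A| = 6.
Bounds: 2|A|-1 ≤ |A - A| ≤ |A|² - |A| + 1, i.e. 11 ≤ |A - A| ≤ 31.
Note: 0 ∈ A - A always (from a - a). The set is symmetric: if d ∈ A - A then -d ∈ A - A.
Enumerate nonzero differences d = a - a' with a > a' (then include -d):
Positive differences: {1, 2, 3, 4, 5, 6, 9, 10, 11, 12, 14, 15}
Full difference set: {0} ∪ (positive diffs) ∪ (negative diffs).
|A - A| = 1 + 2·12 = 25 (matches direct enumeration: 25).

|A - A| = 25


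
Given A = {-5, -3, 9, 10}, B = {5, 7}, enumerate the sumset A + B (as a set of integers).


A + B = {a + b : a ∈ A, b ∈ B}.
Enumerate all |A|·|B| = 4·2 = 8 pairs (a, b) and collect distinct sums.
a = -5: -5+5=0, -5+7=2
a = -3: -3+5=2, -3+7=4
a = 9: 9+5=14, 9+7=16
a = 10: 10+5=15, 10+7=17
Collecting distinct sums: A + B = {0, 2, 4, 14, 15, 16, 17}
|A + B| = 7

A + B = {0, 2, 4, 14, 15, 16, 17}


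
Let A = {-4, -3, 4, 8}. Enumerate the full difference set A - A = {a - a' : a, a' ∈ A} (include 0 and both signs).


A - A = {a - a' : a, a' ∈ A}.
Compute a - a' for each ordered pair (a, a'):
a = -4: -4--4=0, -4--3=-1, -4-4=-8, -4-8=-12
a = -3: -3--4=1, -3--3=0, -3-4=-7, -3-8=-11
a = 4: 4--4=8, 4--3=7, 4-4=0, 4-8=-4
a = 8: 8--4=12, 8--3=11, 8-4=4, 8-8=0
Collecting distinct values (and noting 0 appears from a-a):
A - A = {-12, -11, -8, -7, -4, -1, 0, 1, 4, 7, 8, 11, 12}
|A - A| = 13

A - A = {-12, -11, -8, -7, -4, -1, 0, 1, 4, 7, 8, 11, 12}


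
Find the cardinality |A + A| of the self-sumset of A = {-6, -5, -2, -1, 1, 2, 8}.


A + A = {a + a' : a, a' ∈ A}; |A| = 7.
General bounds: 2|A| - 1 ≤ |A + A| ≤ |A|(|A|+1)/2, i.e. 13 ≤ |A + A| ≤ 28.
Lower bound 2|A|-1 is attained iff A is an arithmetic progression.
Enumerate sums a + a' for a ≤ a' (symmetric, so this suffices):
a = -6: -6+-6=-12, -6+-5=-11, -6+-2=-8, -6+-1=-7, -6+1=-5, -6+2=-4, -6+8=2
a = -5: -5+-5=-10, -5+-2=-7, -5+-1=-6, -5+1=-4, -5+2=-3, -5+8=3
a = -2: -2+-2=-4, -2+-1=-3, -2+1=-1, -2+2=0, -2+8=6
a = -1: -1+-1=-2, -1+1=0, -1+2=1, -1+8=7
a = 1: 1+1=2, 1+2=3, 1+8=9
a = 2: 2+2=4, 2+8=10
a = 8: 8+8=16
Distinct sums: {-12, -11, -10, -8, -7, -6, -5, -4, -3, -2, -1, 0, 1, 2, 3, 4, 6, 7, 9, 10, 16}
|A + A| = 21

|A + A| = 21


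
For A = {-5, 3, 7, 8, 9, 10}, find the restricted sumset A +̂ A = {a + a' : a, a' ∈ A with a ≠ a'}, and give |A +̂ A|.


Restricted sumset: A +̂ A = {a + a' : a ∈ A, a' ∈ A, a ≠ a'}.
Equivalently, take A + A and drop any sum 2a that is achievable ONLY as a + a for a ∈ A (i.e. sums representable only with equal summands).
Enumerate pairs (a, a') with a < a' (symmetric, so each unordered pair gives one sum; this covers all a ≠ a'):
  -5 + 3 = -2
  -5 + 7 = 2
  -5 + 8 = 3
  -5 + 9 = 4
  -5 + 10 = 5
  3 + 7 = 10
  3 + 8 = 11
  3 + 9 = 12
  3 + 10 = 13
  7 + 8 = 15
  7 + 9 = 16
  7 + 10 = 17
  8 + 9 = 17
  8 + 10 = 18
  9 + 10 = 19
Collected distinct sums: {-2, 2, 3, 4, 5, 10, 11, 12, 13, 15, 16, 17, 18, 19}
|A +̂ A| = 14
(Reference bound: |A +̂ A| ≥ 2|A| - 3 for |A| ≥ 2, with |A| = 6 giving ≥ 9.)

|A +̂ A| = 14


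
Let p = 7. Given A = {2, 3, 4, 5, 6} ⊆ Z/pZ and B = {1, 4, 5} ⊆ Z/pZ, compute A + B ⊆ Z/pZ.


Work in Z/7Z: reduce every sum a + b modulo 7.
Enumerate all 15 pairs:
a = 2: 2+1=3, 2+4=6, 2+5=0
a = 3: 3+1=4, 3+4=0, 3+5=1
a = 4: 4+1=5, 4+4=1, 4+5=2
a = 5: 5+1=6, 5+4=2, 5+5=3
a = 6: 6+1=0, 6+4=3, 6+5=4
Distinct residues collected: {0, 1, 2, 3, 4, 5, 6}
|A + B| = 7 (out of 7 total residues).

A + B = {0, 1, 2, 3, 4, 5, 6}


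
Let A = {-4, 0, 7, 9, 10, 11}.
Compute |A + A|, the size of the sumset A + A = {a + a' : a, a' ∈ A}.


A + A = {a + a' : a, a' ∈ A}; |A| = 6.
General bounds: 2|A| - 1 ≤ |A + A| ≤ |A|(|A|+1)/2, i.e. 11 ≤ |A + A| ≤ 21.
Lower bound 2|A|-1 is attained iff A is an arithmetic progression.
Enumerate sums a + a' for a ≤ a' (symmetric, so this suffices):
a = -4: -4+-4=-8, -4+0=-4, -4+7=3, -4+9=5, -4+10=6, -4+11=7
a = 0: 0+0=0, 0+7=7, 0+9=9, 0+10=10, 0+11=11
a = 7: 7+7=14, 7+9=16, 7+10=17, 7+11=18
a = 9: 9+9=18, 9+10=19, 9+11=20
a = 10: 10+10=20, 10+11=21
a = 11: 11+11=22
Distinct sums: {-8, -4, 0, 3, 5, 6, 7, 9, 10, 11, 14, 16, 17, 18, 19, 20, 21, 22}
|A + A| = 18

|A + A| = 18


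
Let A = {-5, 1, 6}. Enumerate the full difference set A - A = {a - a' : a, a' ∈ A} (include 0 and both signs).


A - A = {a - a' : a, a' ∈ A}.
Compute a - a' for each ordered pair (a, a'):
a = -5: -5--5=0, -5-1=-6, -5-6=-11
a = 1: 1--5=6, 1-1=0, 1-6=-5
a = 6: 6--5=11, 6-1=5, 6-6=0
Collecting distinct values (and noting 0 appears from a-a):
A - A = {-11, -6, -5, 0, 5, 6, 11}
|A - A| = 7

A - A = {-11, -6, -5, 0, 5, 6, 11}


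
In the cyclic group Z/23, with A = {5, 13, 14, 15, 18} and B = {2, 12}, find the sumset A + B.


Work in Z/23Z: reduce every sum a + b modulo 23.
Enumerate all 10 pairs:
a = 5: 5+2=7, 5+12=17
a = 13: 13+2=15, 13+12=2
a = 14: 14+2=16, 14+12=3
a = 15: 15+2=17, 15+12=4
a = 18: 18+2=20, 18+12=7
Distinct residues collected: {2, 3, 4, 7, 15, 16, 17, 20}
|A + B| = 8 (out of 23 total residues).

A + B = {2, 3, 4, 7, 15, 16, 17, 20}


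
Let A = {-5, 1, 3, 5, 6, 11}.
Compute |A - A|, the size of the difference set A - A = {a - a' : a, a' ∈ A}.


A - A = {a - a' : a, a' ∈ A}; |A| = 6.
Bounds: 2|A|-1 ≤ |A - A| ≤ |A|² - |A| + 1, i.e. 11 ≤ |A - A| ≤ 31.
Note: 0 ∈ A - A always (from a - a). The set is symmetric: if d ∈ A - A then -d ∈ A - A.
Enumerate nonzero differences d = a - a' with a > a' (then include -d):
Positive differences: {1, 2, 3, 4, 5, 6, 8, 10, 11, 16}
Full difference set: {0} ∪ (positive diffs) ∪ (negative diffs).
|A - A| = 1 + 2·10 = 21 (matches direct enumeration: 21).

|A - A| = 21


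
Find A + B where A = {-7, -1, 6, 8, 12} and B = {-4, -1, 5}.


A + B = {a + b : a ∈ A, b ∈ B}.
Enumerate all |A|·|B| = 5·3 = 15 pairs (a, b) and collect distinct sums.
a = -7: -7+-4=-11, -7+-1=-8, -7+5=-2
a = -1: -1+-4=-5, -1+-1=-2, -1+5=4
a = 6: 6+-4=2, 6+-1=5, 6+5=11
a = 8: 8+-4=4, 8+-1=7, 8+5=13
a = 12: 12+-4=8, 12+-1=11, 12+5=17
Collecting distinct sums: A + B = {-11, -8, -5, -2, 2, 4, 5, 7, 8, 11, 13, 17}
|A + B| = 12

A + B = {-11, -8, -5, -2, 2, 4, 5, 7, 8, 11, 13, 17}


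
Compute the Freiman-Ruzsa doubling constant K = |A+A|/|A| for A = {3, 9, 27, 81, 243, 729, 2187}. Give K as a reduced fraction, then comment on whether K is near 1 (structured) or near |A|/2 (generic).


|A| = 7.
Compute A + A by enumerating all 49 pairs.
A + A = {6, 12, 18, 30, 36, 54, 84, 90, 108, 162, 246, 252, 270, 324, 486, 732, 738, 756, 810, 972, 1458, 2190, 2196, 2214, 2268, 2430, 2916, 4374}, so |A + A| = 28.
K = |A + A| / |A| = 28/7 = 4/1 ≈ 4.0000.
Reference: AP of size 7 gives K = 13/7 ≈ 1.8571; a fully generic set of size 7 gives K ≈ 4.0000.

|A| = 7, |A + A| = 28, K = 28/7 = 4/1.


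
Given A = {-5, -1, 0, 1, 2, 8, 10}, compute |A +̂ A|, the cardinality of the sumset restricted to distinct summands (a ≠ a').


Restricted sumset: A +̂ A = {a + a' : a ∈ A, a' ∈ A, a ≠ a'}.
Equivalently, take A + A and drop any sum 2a that is achievable ONLY as a + a for a ∈ A (i.e. sums representable only with equal summands).
Enumerate pairs (a, a') with a < a' (symmetric, so each unordered pair gives one sum; this covers all a ≠ a'):
  -5 + -1 = -6
  -5 + 0 = -5
  -5 + 1 = -4
  -5 + 2 = -3
  -5 + 8 = 3
  -5 + 10 = 5
  -1 + 0 = -1
  -1 + 1 = 0
  -1 + 2 = 1
  -1 + 8 = 7
  -1 + 10 = 9
  0 + 1 = 1
  0 + 2 = 2
  0 + 8 = 8
  0 + 10 = 10
  1 + 2 = 3
  1 + 8 = 9
  1 + 10 = 11
  2 + 8 = 10
  2 + 10 = 12
  8 + 10 = 18
Collected distinct sums: {-6, -5, -4, -3, -1, 0, 1, 2, 3, 5, 7, 8, 9, 10, 11, 12, 18}
|A +̂ A| = 17
(Reference bound: |A +̂ A| ≥ 2|A| - 3 for |A| ≥ 2, with |A| = 7 giving ≥ 11.)

|A +̂ A| = 17


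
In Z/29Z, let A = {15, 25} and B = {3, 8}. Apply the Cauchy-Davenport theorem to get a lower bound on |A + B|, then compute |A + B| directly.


Cauchy-Davenport: |A + B| ≥ min(p, |A| + |B| - 1) for A, B nonempty in Z/pZ.
|A| = 2, |B| = 2, p = 29.
CD lower bound = min(29, 2 + 2 - 1) = min(29, 3) = 3.
Compute A + B mod 29 directly:
a = 15: 15+3=18, 15+8=23
a = 25: 25+3=28, 25+8=4
A + B = {4, 18, 23, 28}, so |A + B| = 4.
Verify: 4 ≥ 3? Yes ✓.

CD lower bound = 3, actual |A + B| = 4.


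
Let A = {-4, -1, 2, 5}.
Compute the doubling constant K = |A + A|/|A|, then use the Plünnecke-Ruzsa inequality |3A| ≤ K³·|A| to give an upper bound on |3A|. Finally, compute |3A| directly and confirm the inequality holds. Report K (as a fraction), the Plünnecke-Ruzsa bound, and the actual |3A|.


|A| = 4.
Step 1: Compute A + A by enumerating all 16 pairs.
A + A = {-8, -5, -2, 1, 4, 7, 10}, so |A + A| = 7.
Step 2: Doubling constant K = |A + A|/|A| = 7/4 = 7/4 ≈ 1.7500.
Step 3: Plünnecke-Ruzsa gives |3A| ≤ K³·|A| = (1.7500)³ · 4 ≈ 21.4375.
Step 4: Compute 3A = A + A + A directly by enumerating all triples (a,b,c) ∈ A³; |3A| = 10.
Step 5: Check 10 ≤ 21.4375? Yes ✓.

K = 7/4, Plünnecke-Ruzsa bound K³|A| ≈ 21.4375, |3A| = 10, inequality holds.


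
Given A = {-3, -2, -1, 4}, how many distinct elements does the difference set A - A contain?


A - A = {a - a' : a, a' ∈ A}; |A| = 4.
Bounds: 2|A|-1 ≤ |A - A| ≤ |A|² - |A| + 1, i.e. 7 ≤ |A - A| ≤ 13.
Note: 0 ∈ A - A always (from a - a). The set is symmetric: if d ∈ A - A then -d ∈ A - A.
Enumerate nonzero differences d = a - a' with a > a' (then include -d):
Positive differences: {1, 2, 5, 6, 7}
Full difference set: {0} ∪ (positive diffs) ∪ (negative diffs).
|A - A| = 1 + 2·5 = 11 (matches direct enumeration: 11).

|A - A| = 11


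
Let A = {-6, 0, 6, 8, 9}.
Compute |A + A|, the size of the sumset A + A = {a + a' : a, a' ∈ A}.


A + A = {a + a' : a, a' ∈ A}; |A| = 5.
General bounds: 2|A| - 1 ≤ |A + A| ≤ |A|(|A|+1)/2, i.e. 9 ≤ |A + A| ≤ 15.
Lower bound 2|A|-1 is attained iff A is an arithmetic progression.
Enumerate sums a + a' for a ≤ a' (symmetric, so this suffices):
a = -6: -6+-6=-12, -6+0=-6, -6+6=0, -6+8=2, -6+9=3
a = 0: 0+0=0, 0+6=6, 0+8=8, 0+9=9
a = 6: 6+6=12, 6+8=14, 6+9=15
a = 8: 8+8=16, 8+9=17
a = 9: 9+9=18
Distinct sums: {-12, -6, 0, 2, 3, 6, 8, 9, 12, 14, 15, 16, 17, 18}
|A + A| = 14

|A + A| = 14


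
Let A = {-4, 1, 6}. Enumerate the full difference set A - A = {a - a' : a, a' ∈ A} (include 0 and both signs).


A - A = {a - a' : a, a' ∈ A}.
Compute a - a' for each ordered pair (a, a'):
a = -4: -4--4=0, -4-1=-5, -4-6=-10
a = 1: 1--4=5, 1-1=0, 1-6=-5
a = 6: 6--4=10, 6-1=5, 6-6=0
Collecting distinct values (and noting 0 appears from a-a):
A - A = {-10, -5, 0, 5, 10}
|A - A| = 5

A - A = {-10, -5, 0, 5, 10}


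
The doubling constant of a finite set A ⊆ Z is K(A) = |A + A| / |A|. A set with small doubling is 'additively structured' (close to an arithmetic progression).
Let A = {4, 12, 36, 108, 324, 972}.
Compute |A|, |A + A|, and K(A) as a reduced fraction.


|A| = 6.
Compute A + A by enumerating all 36 pairs.
A + A = {8, 16, 24, 40, 48, 72, 112, 120, 144, 216, 328, 336, 360, 432, 648, 976, 984, 1008, 1080, 1296, 1944}, so |A + A| = 21.
K = |A + A| / |A| = 21/6 = 7/2 ≈ 3.5000.
Reference: AP of size 6 gives K = 11/6 ≈ 1.8333; a fully generic set of size 6 gives K ≈ 3.5000.

|A| = 6, |A + A| = 21, K = 21/6 = 7/2.


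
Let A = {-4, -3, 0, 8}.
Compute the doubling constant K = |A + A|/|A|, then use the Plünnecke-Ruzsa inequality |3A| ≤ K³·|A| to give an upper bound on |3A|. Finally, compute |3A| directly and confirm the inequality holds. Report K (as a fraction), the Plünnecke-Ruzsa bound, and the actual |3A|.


|A| = 4.
Step 1: Compute A + A by enumerating all 16 pairs.
A + A = {-8, -7, -6, -4, -3, 0, 4, 5, 8, 16}, so |A + A| = 10.
Step 2: Doubling constant K = |A + A|/|A| = 10/4 = 10/4 ≈ 2.5000.
Step 3: Plünnecke-Ruzsa gives |3A| ≤ K³·|A| = (2.5000)³ · 4 ≈ 62.5000.
Step 4: Compute 3A = A + A + A directly by enumerating all triples (a,b,c) ∈ A³; |3A| = 19.
Step 5: Check 19 ≤ 62.5000? Yes ✓.

K = 10/4, Plünnecke-Ruzsa bound K³|A| ≈ 62.5000, |3A| = 19, inequality holds.


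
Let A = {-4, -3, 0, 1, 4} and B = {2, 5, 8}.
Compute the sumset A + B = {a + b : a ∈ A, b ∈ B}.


A + B = {a + b : a ∈ A, b ∈ B}.
Enumerate all |A|·|B| = 5·3 = 15 pairs (a, b) and collect distinct sums.
a = -4: -4+2=-2, -4+5=1, -4+8=4
a = -3: -3+2=-1, -3+5=2, -3+8=5
a = 0: 0+2=2, 0+5=5, 0+8=8
a = 1: 1+2=3, 1+5=6, 1+8=9
a = 4: 4+2=6, 4+5=9, 4+8=12
Collecting distinct sums: A + B = {-2, -1, 1, 2, 3, 4, 5, 6, 8, 9, 12}
|A + B| = 11

A + B = {-2, -1, 1, 2, 3, 4, 5, 6, 8, 9, 12}


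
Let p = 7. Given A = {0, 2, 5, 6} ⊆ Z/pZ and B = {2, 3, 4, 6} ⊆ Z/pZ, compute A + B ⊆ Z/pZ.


Work in Z/7Z: reduce every sum a + b modulo 7.
Enumerate all 16 pairs:
a = 0: 0+2=2, 0+3=3, 0+4=4, 0+6=6
a = 2: 2+2=4, 2+3=5, 2+4=6, 2+6=1
a = 5: 5+2=0, 5+3=1, 5+4=2, 5+6=4
a = 6: 6+2=1, 6+3=2, 6+4=3, 6+6=5
Distinct residues collected: {0, 1, 2, 3, 4, 5, 6}
|A + B| = 7 (out of 7 total residues).

A + B = {0, 1, 2, 3, 4, 5, 6}


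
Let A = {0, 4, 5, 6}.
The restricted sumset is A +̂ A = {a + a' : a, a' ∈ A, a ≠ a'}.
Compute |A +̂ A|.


Restricted sumset: A +̂ A = {a + a' : a ∈ A, a' ∈ A, a ≠ a'}.
Equivalently, take A + A and drop any sum 2a that is achievable ONLY as a + a for a ∈ A (i.e. sums representable only with equal summands).
Enumerate pairs (a, a') with a < a' (symmetric, so each unordered pair gives one sum; this covers all a ≠ a'):
  0 + 4 = 4
  0 + 5 = 5
  0 + 6 = 6
  4 + 5 = 9
  4 + 6 = 10
  5 + 6 = 11
Collected distinct sums: {4, 5, 6, 9, 10, 11}
|A +̂ A| = 6
(Reference bound: |A +̂ A| ≥ 2|A| - 3 for |A| ≥ 2, with |A| = 4 giving ≥ 5.)

|A +̂ A| = 6


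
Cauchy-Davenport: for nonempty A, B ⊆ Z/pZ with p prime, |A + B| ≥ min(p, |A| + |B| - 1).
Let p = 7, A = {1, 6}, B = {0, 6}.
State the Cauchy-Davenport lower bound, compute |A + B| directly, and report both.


Cauchy-Davenport: |A + B| ≥ min(p, |A| + |B| - 1) for A, B nonempty in Z/pZ.
|A| = 2, |B| = 2, p = 7.
CD lower bound = min(7, 2 + 2 - 1) = min(7, 3) = 3.
Compute A + B mod 7 directly:
a = 1: 1+0=1, 1+6=0
a = 6: 6+0=6, 6+6=5
A + B = {0, 1, 5, 6}, so |A + B| = 4.
Verify: 4 ≥ 3? Yes ✓.

CD lower bound = 3, actual |A + B| = 4.


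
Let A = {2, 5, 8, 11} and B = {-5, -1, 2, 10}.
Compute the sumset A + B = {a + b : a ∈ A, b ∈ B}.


A + B = {a + b : a ∈ A, b ∈ B}.
Enumerate all |A|·|B| = 4·4 = 16 pairs (a, b) and collect distinct sums.
a = 2: 2+-5=-3, 2+-1=1, 2+2=4, 2+10=12
a = 5: 5+-5=0, 5+-1=4, 5+2=7, 5+10=15
a = 8: 8+-5=3, 8+-1=7, 8+2=10, 8+10=18
a = 11: 11+-5=6, 11+-1=10, 11+2=13, 11+10=21
Collecting distinct sums: A + B = {-3, 0, 1, 3, 4, 6, 7, 10, 12, 13, 15, 18, 21}
|A + B| = 13

A + B = {-3, 0, 1, 3, 4, 6, 7, 10, 12, 13, 15, 18, 21}


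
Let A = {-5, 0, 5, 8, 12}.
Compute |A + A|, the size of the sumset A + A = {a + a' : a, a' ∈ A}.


A + A = {a + a' : a, a' ∈ A}; |A| = 5.
General bounds: 2|A| - 1 ≤ |A + A| ≤ |A|(|A|+1)/2, i.e. 9 ≤ |A + A| ≤ 15.
Lower bound 2|A|-1 is attained iff A is an arithmetic progression.
Enumerate sums a + a' for a ≤ a' (symmetric, so this suffices):
a = -5: -5+-5=-10, -5+0=-5, -5+5=0, -5+8=3, -5+12=7
a = 0: 0+0=0, 0+5=5, 0+8=8, 0+12=12
a = 5: 5+5=10, 5+8=13, 5+12=17
a = 8: 8+8=16, 8+12=20
a = 12: 12+12=24
Distinct sums: {-10, -5, 0, 3, 5, 7, 8, 10, 12, 13, 16, 17, 20, 24}
|A + A| = 14

|A + A| = 14


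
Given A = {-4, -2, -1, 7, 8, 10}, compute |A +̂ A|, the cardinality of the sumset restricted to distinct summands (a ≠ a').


Restricted sumset: A +̂ A = {a + a' : a ∈ A, a' ∈ A, a ≠ a'}.
Equivalently, take A + A and drop any sum 2a that is achievable ONLY as a + a for a ∈ A (i.e. sums representable only with equal summands).
Enumerate pairs (a, a') with a < a' (symmetric, so each unordered pair gives one sum; this covers all a ≠ a'):
  -4 + -2 = -6
  -4 + -1 = -5
  -4 + 7 = 3
  -4 + 8 = 4
  -4 + 10 = 6
  -2 + -1 = -3
  -2 + 7 = 5
  -2 + 8 = 6
  -2 + 10 = 8
  -1 + 7 = 6
  -1 + 8 = 7
  -1 + 10 = 9
  7 + 8 = 15
  7 + 10 = 17
  8 + 10 = 18
Collected distinct sums: {-6, -5, -3, 3, 4, 5, 6, 7, 8, 9, 15, 17, 18}
|A +̂ A| = 13
(Reference bound: |A +̂ A| ≥ 2|A| - 3 for |A| ≥ 2, with |A| = 6 giving ≥ 9.)

|A +̂ A| = 13


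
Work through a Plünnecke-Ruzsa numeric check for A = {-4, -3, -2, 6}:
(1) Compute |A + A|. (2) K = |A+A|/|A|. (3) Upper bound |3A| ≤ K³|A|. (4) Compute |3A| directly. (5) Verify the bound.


|A| = 4.
Step 1: Compute A + A by enumerating all 16 pairs.
A + A = {-8, -7, -6, -5, -4, 2, 3, 4, 12}, so |A + A| = 9.
Step 2: Doubling constant K = |A + A|/|A| = 9/4 = 9/4 ≈ 2.2500.
Step 3: Plünnecke-Ruzsa gives |3A| ≤ K³·|A| = (2.2500)³ · 4 ≈ 45.5625.
Step 4: Compute 3A = A + A + A directly by enumerating all triples (a,b,c) ∈ A³; |3A| = 16.
Step 5: Check 16 ≤ 45.5625? Yes ✓.

K = 9/4, Plünnecke-Ruzsa bound K³|A| ≈ 45.5625, |3A| = 16, inequality holds.


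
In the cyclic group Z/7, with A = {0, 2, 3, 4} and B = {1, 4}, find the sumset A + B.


Work in Z/7Z: reduce every sum a + b modulo 7.
Enumerate all 8 pairs:
a = 0: 0+1=1, 0+4=4
a = 2: 2+1=3, 2+4=6
a = 3: 3+1=4, 3+4=0
a = 4: 4+1=5, 4+4=1
Distinct residues collected: {0, 1, 3, 4, 5, 6}
|A + B| = 6 (out of 7 total residues).

A + B = {0, 1, 3, 4, 5, 6}


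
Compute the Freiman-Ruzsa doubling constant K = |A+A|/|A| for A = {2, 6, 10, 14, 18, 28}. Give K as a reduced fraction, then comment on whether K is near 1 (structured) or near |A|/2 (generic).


|A| = 6.
Compute A + A by enumerating all 36 pairs.
A + A = {4, 8, 12, 16, 20, 24, 28, 30, 32, 34, 36, 38, 42, 46, 56}, so |A + A| = 15.
K = |A + A| / |A| = 15/6 = 5/2 ≈ 2.5000.
Reference: AP of size 6 gives K = 11/6 ≈ 1.8333; a fully generic set of size 6 gives K ≈ 3.5000.

|A| = 6, |A + A| = 15, K = 15/6 = 5/2.


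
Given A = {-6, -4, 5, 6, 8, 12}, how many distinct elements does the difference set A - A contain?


A - A = {a - a' : a, a' ∈ A}; |A| = 6.
Bounds: 2|A|-1 ≤ |A - A| ≤ |A|² - |A| + 1, i.e. 11 ≤ |A - A| ≤ 31.
Note: 0 ∈ A - A always (from a - a). The set is symmetric: if d ∈ A - A then -d ∈ A - A.
Enumerate nonzero differences d = a - a' with a > a' (then include -d):
Positive differences: {1, 2, 3, 4, 6, 7, 9, 10, 11, 12, 14, 16, 18}
Full difference set: {0} ∪ (positive diffs) ∪ (negative diffs).
|A - A| = 1 + 2·13 = 27 (matches direct enumeration: 27).

|A - A| = 27


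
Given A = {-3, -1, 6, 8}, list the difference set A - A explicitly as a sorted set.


A - A = {a - a' : a, a' ∈ A}.
Compute a - a' for each ordered pair (a, a'):
a = -3: -3--3=0, -3--1=-2, -3-6=-9, -3-8=-11
a = -1: -1--3=2, -1--1=0, -1-6=-7, -1-8=-9
a = 6: 6--3=9, 6--1=7, 6-6=0, 6-8=-2
a = 8: 8--3=11, 8--1=9, 8-6=2, 8-8=0
Collecting distinct values (and noting 0 appears from a-a):
A - A = {-11, -9, -7, -2, 0, 2, 7, 9, 11}
|A - A| = 9

A - A = {-11, -9, -7, -2, 0, 2, 7, 9, 11}


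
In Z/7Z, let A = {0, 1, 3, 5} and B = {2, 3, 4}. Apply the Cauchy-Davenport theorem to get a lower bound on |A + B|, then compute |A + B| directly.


Cauchy-Davenport: |A + B| ≥ min(p, |A| + |B| - 1) for A, B nonempty in Z/pZ.
|A| = 4, |B| = 3, p = 7.
CD lower bound = min(7, 4 + 3 - 1) = min(7, 6) = 6.
Compute A + B mod 7 directly:
a = 0: 0+2=2, 0+3=3, 0+4=4
a = 1: 1+2=3, 1+3=4, 1+4=5
a = 3: 3+2=5, 3+3=6, 3+4=0
a = 5: 5+2=0, 5+3=1, 5+4=2
A + B = {0, 1, 2, 3, 4, 5, 6}, so |A + B| = 7.
Verify: 7 ≥ 6? Yes ✓.

CD lower bound = 6, actual |A + B| = 7.


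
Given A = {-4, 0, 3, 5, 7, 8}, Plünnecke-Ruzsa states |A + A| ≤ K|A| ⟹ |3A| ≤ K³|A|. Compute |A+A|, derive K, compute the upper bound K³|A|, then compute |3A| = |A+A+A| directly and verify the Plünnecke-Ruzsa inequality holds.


|A| = 6.
Step 1: Compute A + A by enumerating all 36 pairs.
A + A = {-8, -4, -1, 0, 1, 3, 4, 5, 6, 7, 8, 10, 11, 12, 13, 14, 15, 16}, so |A + A| = 18.
Step 2: Doubling constant K = |A + A|/|A| = 18/6 = 18/6 ≈ 3.0000.
Step 3: Plünnecke-Ruzsa gives |3A| ≤ K³·|A| = (3.0000)³ · 6 ≈ 162.0000.
Step 4: Compute 3A = A + A + A directly by enumerating all triples (a,b,c) ∈ A³; |3A| = 31.
Step 5: Check 31 ≤ 162.0000? Yes ✓.

K = 18/6, Plünnecke-Ruzsa bound K³|A| ≈ 162.0000, |3A| = 31, inequality holds.


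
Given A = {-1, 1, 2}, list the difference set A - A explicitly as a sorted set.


A - A = {a - a' : a, a' ∈ A}.
Compute a - a' for each ordered pair (a, a'):
a = -1: -1--1=0, -1-1=-2, -1-2=-3
a = 1: 1--1=2, 1-1=0, 1-2=-1
a = 2: 2--1=3, 2-1=1, 2-2=0
Collecting distinct values (and noting 0 appears from a-a):
A - A = {-3, -2, -1, 0, 1, 2, 3}
|A - A| = 7

A - A = {-3, -2, -1, 0, 1, 2, 3}


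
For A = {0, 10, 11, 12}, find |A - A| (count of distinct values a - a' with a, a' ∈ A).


A - A = {a - a' : a, a' ∈ A}; |A| = 4.
Bounds: 2|A|-1 ≤ |A - A| ≤ |A|² - |A| + 1, i.e. 7 ≤ |A - A| ≤ 13.
Note: 0 ∈ A - A always (from a - a). The set is symmetric: if d ∈ A - A then -d ∈ A - A.
Enumerate nonzero differences d = a - a' with a > a' (then include -d):
Positive differences: {1, 2, 10, 11, 12}
Full difference set: {0} ∪ (positive diffs) ∪ (negative diffs).
|A - A| = 1 + 2·5 = 11 (matches direct enumeration: 11).

|A - A| = 11


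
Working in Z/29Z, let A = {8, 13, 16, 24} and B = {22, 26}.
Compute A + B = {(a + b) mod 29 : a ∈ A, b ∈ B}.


Work in Z/29Z: reduce every sum a + b modulo 29.
Enumerate all 8 pairs:
a = 8: 8+22=1, 8+26=5
a = 13: 13+22=6, 13+26=10
a = 16: 16+22=9, 16+26=13
a = 24: 24+22=17, 24+26=21
Distinct residues collected: {1, 5, 6, 9, 10, 13, 17, 21}
|A + B| = 8 (out of 29 total residues).

A + B = {1, 5, 6, 9, 10, 13, 17, 21}


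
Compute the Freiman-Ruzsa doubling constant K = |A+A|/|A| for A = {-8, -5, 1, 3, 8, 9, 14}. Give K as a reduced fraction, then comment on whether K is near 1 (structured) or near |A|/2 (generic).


|A| = 7.
Compute A + A by enumerating all 49 pairs.
A + A = {-16, -13, -10, -7, -5, -4, -2, 0, 1, 2, 3, 4, 6, 9, 10, 11, 12, 15, 16, 17, 18, 22, 23, 28}, so |A + A| = 24.
K = |A + A| / |A| = 24/7 (already in lowest terms) ≈ 3.4286.
Reference: AP of size 7 gives K = 13/7 ≈ 1.8571; a fully generic set of size 7 gives K ≈ 4.0000.

|A| = 7, |A + A| = 24, K = 24/7.


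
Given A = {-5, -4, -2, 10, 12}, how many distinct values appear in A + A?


A + A = {a + a' : a, a' ∈ A}; |A| = 5.
General bounds: 2|A| - 1 ≤ |A + A| ≤ |A|(|A|+1)/2, i.e. 9 ≤ |A + A| ≤ 15.
Lower bound 2|A|-1 is attained iff A is an arithmetic progression.
Enumerate sums a + a' for a ≤ a' (symmetric, so this suffices):
a = -5: -5+-5=-10, -5+-4=-9, -5+-2=-7, -5+10=5, -5+12=7
a = -4: -4+-4=-8, -4+-2=-6, -4+10=6, -4+12=8
a = -2: -2+-2=-4, -2+10=8, -2+12=10
a = 10: 10+10=20, 10+12=22
a = 12: 12+12=24
Distinct sums: {-10, -9, -8, -7, -6, -4, 5, 6, 7, 8, 10, 20, 22, 24}
|A + A| = 14

|A + A| = 14


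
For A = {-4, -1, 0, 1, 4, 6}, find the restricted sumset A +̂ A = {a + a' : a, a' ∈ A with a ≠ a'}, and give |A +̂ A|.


Restricted sumset: A +̂ A = {a + a' : a ∈ A, a' ∈ A, a ≠ a'}.
Equivalently, take A + A and drop any sum 2a that is achievable ONLY as a + a for a ∈ A (i.e. sums representable only with equal summands).
Enumerate pairs (a, a') with a < a' (symmetric, so each unordered pair gives one sum; this covers all a ≠ a'):
  -4 + -1 = -5
  -4 + 0 = -4
  -4 + 1 = -3
  -4 + 4 = 0
  -4 + 6 = 2
  -1 + 0 = -1
  -1 + 1 = 0
  -1 + 4 = 3
  -1 + 6 = 5
  0 + 1 = 1
  0 + 4 = 4
  0 + 6 = 6
  1 + 4 = 5
  1 + 6 = 7
  4 + 6 = 10
Collected distinct sums: {-5, -4, -3, -1, 0, 1, 2, 3, 4, 5, 6, 7, 10}
|A +̂ A| = 13
(Reference bound: |A +̂ A| ≥ 2|A| - 3 for |A| ≥ 2, with |A| = 6 giving ≥ 9.)

|A +̂ A| = 13


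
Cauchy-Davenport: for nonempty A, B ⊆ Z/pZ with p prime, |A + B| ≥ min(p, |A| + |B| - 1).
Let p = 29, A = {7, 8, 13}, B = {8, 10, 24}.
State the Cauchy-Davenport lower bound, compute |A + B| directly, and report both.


Cauchy-Davenport: |A + B| ≥ min(p, |A| + |B| - 1) for A, B nonempty in Z/pZ.
|A| = 3, |B| = 3, p = 29.
CD lower bound = min(29, 3 + 3 - 1) = min(29, 5) = 5.
Compute A + B mod 29 directly:
a = 7: 7+8=15, 7+10=17, 7+24=2
a = 8: 8+8=16, 8+10=18, 8+24=3
a = 13: 13+8=21, 13+10=23, 13+24=8
A + B = {2, 3, 8, 15, 16, 17, 18, 21, 23}, so |A + B| = 9.
Verify: 9 ≥ 5? Yes ✓.

CD lower bound = 5, actual |A + B| = 9.
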